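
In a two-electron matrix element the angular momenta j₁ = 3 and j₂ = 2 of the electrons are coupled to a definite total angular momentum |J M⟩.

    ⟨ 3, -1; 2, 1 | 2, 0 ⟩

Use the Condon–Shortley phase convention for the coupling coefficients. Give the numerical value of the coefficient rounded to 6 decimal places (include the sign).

j₁+j₂−J=3  J+j₁−j₂=3  J−j₁+j₂=1  j₁+j₂+J+1=8
(j₁±m₁, j₂±m₂, J±M) = (2,4,3,1,2,2)
P² = 36/7
sum k=2..3:
  [2] +1/4 = 1/4
  [3] −1/12 = -1/12
S = 1/6
C² = P²·S² = 1/7 ; C = +0.377964

+√(1/7) ≈ +0.377964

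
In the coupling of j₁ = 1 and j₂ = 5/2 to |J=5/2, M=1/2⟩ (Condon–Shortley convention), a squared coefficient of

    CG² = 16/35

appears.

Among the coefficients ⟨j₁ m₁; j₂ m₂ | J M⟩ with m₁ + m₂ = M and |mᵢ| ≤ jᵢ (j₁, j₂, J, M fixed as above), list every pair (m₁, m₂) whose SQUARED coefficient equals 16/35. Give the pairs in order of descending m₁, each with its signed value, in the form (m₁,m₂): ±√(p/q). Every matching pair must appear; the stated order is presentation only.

(-1,3/2): −√(16/35)

Admissible pairs with m₁+m₂ = M = 1/2: (-1,3/2), (0,1/2), (1,-1/2)
  (m₁,m₂)=(1,-1/2): CG² = 18/35, CG = +√(18/35)
  (m₁,m₂)=(0,1/2): CG² = 1/35, CG = −√(1/35)
  (m₁,m₂)=(-1,3/2): CG² = 16/35, CG = −√(16/35)   ← matches the target
Pairs with CG² = 16/35: (-1,3/2): −√(16/35)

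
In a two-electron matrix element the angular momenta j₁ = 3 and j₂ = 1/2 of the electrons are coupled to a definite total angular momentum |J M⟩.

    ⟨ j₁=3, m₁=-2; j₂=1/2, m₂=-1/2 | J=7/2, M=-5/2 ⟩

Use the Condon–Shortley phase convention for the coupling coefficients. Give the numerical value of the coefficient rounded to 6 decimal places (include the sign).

+√(6/7) ≈ +0.925820

√[8·0!6!1!/8! · 1!5!0!1!1!6!] = √(86400/7)
  +(−1)^0/∏(0,0,5,0,1,1)! = 1/120  (running 1/120)
⟨..|..⟩ = √(86400/7)·(1/120) = +0.925820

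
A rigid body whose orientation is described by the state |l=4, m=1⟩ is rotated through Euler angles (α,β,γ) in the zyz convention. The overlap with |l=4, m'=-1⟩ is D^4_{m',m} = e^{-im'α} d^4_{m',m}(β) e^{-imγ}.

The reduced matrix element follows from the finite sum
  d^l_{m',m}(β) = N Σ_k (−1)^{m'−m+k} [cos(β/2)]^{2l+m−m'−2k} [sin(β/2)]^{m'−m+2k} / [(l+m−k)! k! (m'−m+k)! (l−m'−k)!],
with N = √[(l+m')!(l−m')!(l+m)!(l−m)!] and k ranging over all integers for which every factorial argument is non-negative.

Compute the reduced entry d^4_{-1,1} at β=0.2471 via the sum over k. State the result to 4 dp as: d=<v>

d=0.1384

d^4_{-1,1}(β=0.2471) via the finite sum:
c=cos(0.247100/2)=0.992377, s=sin(0.247100/2)=0.123236; N=√[6·120·120·6]=720.000000
Admissible k: 2..5 (factorial args all ≥0)
  k=2: (−1)^0·720.0000/(72)·0.9924^6·0.1232^2 = +0.145056
  k=3: (−1)^1·720.0000/(24)·0.9924^4·0.1232^4 = -0.006711
  k=4: (−1)^2·720.0000/(48)·0.9924^2·0.1232^6 = +0.000052
  k=5: (−1)^3·720.0000/(720)·0.9924^0·0.1232^8 = -0.000000
d^4_{-1,1}(0.2471) = +0.145056 -0.006711 +0.000052 -0.000000 = +0.138397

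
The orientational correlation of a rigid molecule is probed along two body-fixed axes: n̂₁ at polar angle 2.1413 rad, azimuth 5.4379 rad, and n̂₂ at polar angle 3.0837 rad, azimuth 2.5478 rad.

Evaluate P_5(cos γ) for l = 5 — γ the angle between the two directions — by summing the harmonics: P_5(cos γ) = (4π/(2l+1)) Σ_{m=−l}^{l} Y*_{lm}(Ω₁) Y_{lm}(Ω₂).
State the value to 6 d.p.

0.107471

Expand P_5 via completeness: Σ_{m} conj(Y_{5,m}) at Ω₁ times Y_{5,m} at Ω₂ —
  m=-5: (-0.091541, 0.173304) × (0.000000, -0.000000) = (-0.000000, 0.000000)  (running Σ = (-0.000000, 0.000000))
  m=-4: (0.386351, -0.094362) × (0.000012, -0.000011) = (0.000003, -0.000006)  (running Σ = (0.000003, -0.000005))
  m=-3: (-0.275500, -0.190809) × (0.000112, -0.000522) = (-0.000130, 0.000123)  (running Σ = (-0.000127, 0.000117))
  m=-2: (-0.009685, -0.080472) × (-0.004214, -0.010454) = (-0.000800, 0.000440)  (running Σ = (-0.000927, 0.000558))
  m=-1: (-0.231953, 0.261542) × (-0.121439, -0.081979) = (0.049609, -0.012746)  (running Σ = (0.048682, -0.012189))
  m=0: (0.003606, -0.000000) × (-0.912229, 0.000000) = (-0.003289, 0.000000)  (running Σ = (0.045393, -0.012189))
  m=1: (0.231953, 0.261542) × (0.121439, -0.081979) = (0.049609, 0.012746)  (running Σ = (0.095002, 0.000558))
  m=2: (-0.009685, 0.080472) × (-0.004214, 0.010454) = (-0.000800, -0.000440)  (running Σ = (0.094202, 0.000117))
  m=3: (0.275500, -0.190809) × (-0.000112, -0.000522) = (-0.000130, -0.000123)  (running Σ = (0.094071, -0.000005))
  m=4: (0.386351, 0.094362) × (0.000012, 0.000011) = (0.000003, 0.000006)  (running Σ = (0.094075, 0.000000))
  m=5: (0.091541, 0.173304) × (-0.000000, -0.000000) = (-0.000000, -0.000000)  (running Σ = (0.094075, -0.000000))
Total Σ_m = (0.094075, -0.000000). Multiply by 1.142397: (0.107471, -0.000000). P_5(cos γ) = 0.107471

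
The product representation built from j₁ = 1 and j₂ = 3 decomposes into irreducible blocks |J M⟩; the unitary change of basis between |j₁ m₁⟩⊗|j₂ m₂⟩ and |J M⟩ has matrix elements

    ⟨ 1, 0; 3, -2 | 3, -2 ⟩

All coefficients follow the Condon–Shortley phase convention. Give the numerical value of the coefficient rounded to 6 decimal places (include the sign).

j₁+j₂−J=1  J+j₁−j₂=1  J−j₁+j₂=5  j₁+j₂+J+1=8
(j₁±m₁, j₂±m₂, J±M) = (1,1,1,5,1,5)
P² = 300
sum k=0..1:
  [0] +1/24 = 1/24
  [1] −1/120 = -1/120
S = 1/30
C² = P²·S² = 1/3 ; C = +0.577350

+0.577350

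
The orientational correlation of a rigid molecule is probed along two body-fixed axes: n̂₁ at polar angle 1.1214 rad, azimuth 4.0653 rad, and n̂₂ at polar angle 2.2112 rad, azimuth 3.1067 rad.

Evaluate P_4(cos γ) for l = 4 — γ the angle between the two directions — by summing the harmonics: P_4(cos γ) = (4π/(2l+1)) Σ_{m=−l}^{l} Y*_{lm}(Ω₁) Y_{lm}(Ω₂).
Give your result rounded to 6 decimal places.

Expand P_4 via completeness: Σ_{m} conj(Y_{4,m}) at Ω₁ times Y_{4,m} at Ω₂ —
  term(m=-4) = (-0.041001, -0.034034)   from Y*(Ω₁)=(-0.247814, -0.153042), Y(Ω₂)=(0.181169, 0.025451)
  term(m=-3) = (0.147829, -0.040244)   from Y*(Ω₁)=(0.370378, -0.143857), Y(Ω₂)=(0.383482, 0.040289)
  term(m=-2) = (-0.009539, 0.026428)   from Y*(Ω₁)=(-0.023796, 0.083820), Y(Ω₂)=(0.321677, 0.022485)
  term(m=-1) = (-0.020274, -0.028872)   from Y*(Ω₁)=(0.187368, 0.247965), Y(Ω₂)=(-0.113445, -0.003960)
  term(m=+0) = (0.051458, 0.000000)   from Y*(Ω₁)=(-0.149698, -0.000000), Y(Ω₂)=(-0.343743, 0.000000)
  term(m=+1) = (-0.020274, 0.028872)   from Y*(Ω₁)=(-0.187368, 0.247965), Y(Ω₂)=(0.113445, -0.003960)
  term(m=+2) = (-0.009539, -0.026428)   from Y*(Ω₁)=(-0.023796, -0.083820), Y(Ω₂)=(0.321677, -0.022485)
  term(m=+3) = (0.147829, 0.040244)   from Y*(Ω₁)=(-0.370378, -0.143857), Y(Ω₂)=(-0.383482, 0.040289)
  term(m=+4) = (-0.041001, 0.034034)   from Y*(Ω₁)=(-0.247814, 0.153042), Y(Ω₂)=(0.181169, -0.025451)
Accumulated sum (0.205487, 0.000000); after 4π/(2l+1) scaling, (0.286915, 0.000000) ⇒ P_4 = 0.286915

0.286915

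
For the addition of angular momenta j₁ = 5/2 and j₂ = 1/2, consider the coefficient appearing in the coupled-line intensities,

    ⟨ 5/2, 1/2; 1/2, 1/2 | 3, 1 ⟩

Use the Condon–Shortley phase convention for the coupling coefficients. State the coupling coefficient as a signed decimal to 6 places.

triangle: 0!×5!×1!/7! = 120/5040
(j±m)!: 3!×2!×1!×0!×4!×2! = 576
prefactor² = (2J+1)×Δ×N² = 96
  k=0: +1/(0!×0!×2!×1!×3!×0!) = 1/12
Σ = 1/12  ⇒  CG² = 96×(1/12)² = 2/3
CG = +√(2/3) = +0.816497

+√(2/3) = +0.816497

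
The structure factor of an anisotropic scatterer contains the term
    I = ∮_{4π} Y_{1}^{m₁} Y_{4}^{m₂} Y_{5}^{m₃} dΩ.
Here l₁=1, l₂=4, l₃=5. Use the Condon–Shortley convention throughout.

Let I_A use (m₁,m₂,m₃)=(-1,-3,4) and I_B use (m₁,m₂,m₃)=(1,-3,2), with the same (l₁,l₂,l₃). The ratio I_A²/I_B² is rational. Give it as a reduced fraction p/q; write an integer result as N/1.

Same 1,4,5: normalisation and zero-m 3j drop out of the ratio.
A: Δ: 0! 2! 8! / 11! → 1/495; sum: t=0:+1/10080 = 1/10080; 3j²(1 4 5; -1 -3 4) = Δ·Π!·Σ² = 4/55  (sign -1)
B: Δ: 0! 2! 8! / 11! → 1/495; sum: t=0:+1/10080 = 1/10080; 3j²(1 4 5; 1 -3 2) = Δ·Π!·Σ² = 1/165  (sign -1)
I_A²/I_B² = (4/55)/(1/165) = 12/1

12/1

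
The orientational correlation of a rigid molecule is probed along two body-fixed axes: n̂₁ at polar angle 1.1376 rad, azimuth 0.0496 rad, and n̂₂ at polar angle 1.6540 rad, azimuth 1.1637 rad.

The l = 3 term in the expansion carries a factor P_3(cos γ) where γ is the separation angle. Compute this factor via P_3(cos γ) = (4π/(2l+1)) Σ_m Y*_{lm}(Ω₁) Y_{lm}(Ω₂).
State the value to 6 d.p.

-0.425418

Summing Y*_{l m}(θ₁,φ₁)·Y_{l m}(θ₂,φ₂) over m ∈ [−3, 3]; prefactor 4π/(2·3+1) = 1.795196:
  [-3]  conj(Y_{3,-3})(Ω₁) = (0.308509, 0.046248) ; Y_{3,-3}(Ω₂) = (-0.387945, 0.141394) ; Δ = (-0.126224, 0.025680)
  [-2]  conj(Y_{3,-2})(Ω₁) = (0.351671, 0.035001) ; Y_{3,-2}(Ω₂) = (0.057901, 0.061336) ; Δ = (0.018215, 0.023597)
  [-1]  conj(Y_{3,-1})(Ω₁) = (-0.034848, -0.001730) ; Y_{3,-1}(Ω₂) = (-0.123115, 0.285528) ; Δ = (0.004784, -0.009737)
  [+0]  conj(Y_{3,0})(Ω₁) = (-0.331933, -0.000000) ; Y_{3,0}(Ω₂) = (0.091970, 0.000000) ; Δ = (-0.030528, -0.000000)
  [+1]  conj(Y_{3,1})(Ω₁) = (0.034848, -0.001730) ; Y_{3,1}(Ω₂) = (0.123115, 0.285528) ; Δ = (0.004784, 0.009737)
  [+2]  conj(Y_{3,2})(Ω₁) = (0.351671, -0.035001) ; Y_{3,2}(Ω₂) = (0.057901, -0.061336) ; Δ = (0.018215, -0.023597)
  [+3]  conj(Y_{3,3})(Ω₁) = (-0.308509, 0.046248) ; Y_{3,3}(Ω₂) = (0.387945, 0.141394) ; Δ = (-0.126224, -0.025680)
Accumulated sum (-0.236976, 0.000000); after 4π/(2l+1) scaling, (-0.425418, 0.000000) ⇒ P_3 = -0.425418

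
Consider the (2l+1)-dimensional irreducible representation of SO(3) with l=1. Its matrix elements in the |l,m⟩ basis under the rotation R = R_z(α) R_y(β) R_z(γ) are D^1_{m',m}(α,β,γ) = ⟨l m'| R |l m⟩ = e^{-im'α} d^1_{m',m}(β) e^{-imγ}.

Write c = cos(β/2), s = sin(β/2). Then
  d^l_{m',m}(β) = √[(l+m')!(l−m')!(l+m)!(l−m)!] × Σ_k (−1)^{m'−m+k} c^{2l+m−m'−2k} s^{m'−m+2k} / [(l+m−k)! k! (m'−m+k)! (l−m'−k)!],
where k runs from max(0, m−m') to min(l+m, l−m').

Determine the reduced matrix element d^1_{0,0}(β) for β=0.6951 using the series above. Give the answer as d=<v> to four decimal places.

d^1_{0,0}(β=0.6951) via the finite sum:
Half-angle: c=0.940210, s=0.340595. N=√(1·1·1·1)=1.000000
Admissible k: 0..1 (factorial args all ≥0)
  k=0: (−1)^0·1.0000/(1)·0.9402^2·0.3406^0 = +0.883995
  k=1: (−1)^1·1.0000/(1)·0.9402^0·0.3406^2 = -0.116005
d^1_{0,0}(0.6951) = +0.883995 -0.116005 = +0.767990

d=0.7680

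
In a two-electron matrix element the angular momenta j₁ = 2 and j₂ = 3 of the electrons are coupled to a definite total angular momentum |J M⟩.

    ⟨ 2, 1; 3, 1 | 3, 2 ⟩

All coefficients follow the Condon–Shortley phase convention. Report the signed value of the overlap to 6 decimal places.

√[7·2!2!4!/9! · 3!1!4!2!5!1!] = √(64)
  +(−1)^0/∏(0,2,1,4,1,0)! = 1/48  (running 1/48)
  +(−1)^1/∏(1,1,0,3,2,1)! = -1/12  (running -1/16)
⟨..|..⟩ = √(64)·(-1/16) = -0.500000

-0.500000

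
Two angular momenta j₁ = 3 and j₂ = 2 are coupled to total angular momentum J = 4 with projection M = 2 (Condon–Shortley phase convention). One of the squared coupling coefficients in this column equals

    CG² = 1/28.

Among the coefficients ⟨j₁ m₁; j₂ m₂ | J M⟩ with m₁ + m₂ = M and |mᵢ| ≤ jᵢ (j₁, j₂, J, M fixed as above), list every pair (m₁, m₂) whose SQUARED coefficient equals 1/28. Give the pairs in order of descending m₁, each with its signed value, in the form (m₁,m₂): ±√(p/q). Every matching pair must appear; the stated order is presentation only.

(1,1): −√(1/28)

Admissible pairs with m₁+m₂ = M = 2: (0,2), (1,1), (2,0), (3,-1)
  (m₁,m₂)=(3,-1): CG² = 27/140, CG = +√(27/140)
  (m₁,m₂)=(2,0): CG² = 12/35, CG = +√(12/35)
  (m₁,m₂)=(1,1): CG² = 1/28, CG = −√(1/28)   ← matches the target
  (m₁,m₂)=(0,2): CG² = 3/7, CG = −√(3/7)
Pairs with CG² = 1/28: (1,1): −√(1/28)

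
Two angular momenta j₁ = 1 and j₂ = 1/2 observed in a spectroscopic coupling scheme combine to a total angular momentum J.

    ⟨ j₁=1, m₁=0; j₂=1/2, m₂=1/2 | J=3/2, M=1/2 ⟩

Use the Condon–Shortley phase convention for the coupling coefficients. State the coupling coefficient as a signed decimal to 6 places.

+√(2/3) ≈ +0.816497

triangle: 0!*2!*1!/4! = 2/24
(j±m)!: 1!*1!*1!*0!*2!*1! = 2
prefactor² = (2J+1)*Δ*N² = 2/3
  k=0: +1/(0!*0!*1!*1!*1!*0!) = 1
Σ = 1  ⇒  CG² = 2/3*1² = 2/3
CG = +√(2/3) = +0.816497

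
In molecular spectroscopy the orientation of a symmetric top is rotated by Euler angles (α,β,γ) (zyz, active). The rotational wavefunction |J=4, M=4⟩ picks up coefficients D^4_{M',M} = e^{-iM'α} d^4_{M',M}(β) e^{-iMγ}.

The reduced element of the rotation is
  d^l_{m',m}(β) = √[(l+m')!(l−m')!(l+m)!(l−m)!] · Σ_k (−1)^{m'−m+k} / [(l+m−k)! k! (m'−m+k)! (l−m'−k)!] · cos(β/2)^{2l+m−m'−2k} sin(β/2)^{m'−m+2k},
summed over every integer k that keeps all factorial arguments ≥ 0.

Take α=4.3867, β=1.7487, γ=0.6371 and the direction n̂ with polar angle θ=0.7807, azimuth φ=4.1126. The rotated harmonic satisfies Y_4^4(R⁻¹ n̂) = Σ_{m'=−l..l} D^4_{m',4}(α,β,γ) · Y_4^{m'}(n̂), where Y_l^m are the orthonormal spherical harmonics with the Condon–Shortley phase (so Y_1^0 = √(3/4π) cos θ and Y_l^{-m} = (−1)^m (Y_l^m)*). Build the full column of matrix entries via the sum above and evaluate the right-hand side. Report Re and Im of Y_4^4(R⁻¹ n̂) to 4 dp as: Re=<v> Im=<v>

Re=-0.0141 Im=-0.2209

Need the full column D^4_{m',4} for m'=−4..4 at α=4.3867, β=1.7487, γ=0.6371.
cos(β/2)=0.641496, sin(β/2)=0.767127
d^4_{-4,4}: single k=8 term ⇒ +0.119932;  D = -0.090986+0.078136i
d^4_{-3,4}: single k=7 term ⇒ +0.283667;  D = -0.106238-0.263022i
d^4_{-2,4}: single k=6 term ⇒ +0.443781;  D = +0.443030-0.025807i
d^4_{-1,4}: single k=5 term ⇒ +0.524820;  D = -0.138723+0.506154i
d^4_{0,4}: single k=4 term ⇒ +0.490673;  D = -0.406847-0.274292i
d^4_{1,4}: single k=3 term ⇒ +0.366998;  D = +0.291735-0.222661i
d^4_{2,4}: single k=2 term ⇒ +0.217008;  D = +0.069545+0.205563i
d^4_{3,4}: single k=1 term ⇒ +0.096999;  D = -0.096999+0.000052i
d^4_{4,4}: single k=0 term ⇒ +0.028678;  D = +0.009161-0.027175i
Y_4^{m'}(θ=0.7807,φ=4.1126) and Σ D·Y over m':
  (-0.0910+0.0781i)·(-0.0800+0.0734i)  (-0.1062-0.2630i)·(+0.3019+0.0702i)  (+0.4430-0.0258i)·(-0.1522-0.3911i)  (-0.1387+0.5062i)·(-0.0711+0.1040i)  (-0.4068-0.2743i)·(-0.3412+0.0000i)  (+0.2917-0.2227i)·(+0.0711+0.1040i)  (+0.0695+0.2056i)·(-0.1522+0.3911i)  (-0.0970+0.0001i)·(-0.3019+0.0702i)  (+0.0092-0.0272i)·(-0.0800-0.0734i)
Y_4^4(R⁻¹ n̂) = -0.014062-0.220891i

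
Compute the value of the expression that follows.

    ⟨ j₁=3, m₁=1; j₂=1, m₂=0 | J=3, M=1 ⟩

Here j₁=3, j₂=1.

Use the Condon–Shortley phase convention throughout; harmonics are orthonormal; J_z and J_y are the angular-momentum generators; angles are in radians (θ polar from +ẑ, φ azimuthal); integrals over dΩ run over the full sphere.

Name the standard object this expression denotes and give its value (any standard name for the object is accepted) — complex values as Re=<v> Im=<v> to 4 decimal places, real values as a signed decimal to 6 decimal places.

Clebsch–Gordan coefficient, +√(1/12) ≈ +0.288675

This is a Clebsch–Gordan (vector-coupling) coefficient.
j₁+j₂−J=1  J+j₁−j₂=5  J−j₁+j₂=1  j₁+j₂+J+1=8
(j₁±m₁, j₂±m₂, J±M) = (4,2,1,1,4,2)
P² = 48
sum k=0..1:
  [0] +1/12 = 1/12
  [1] −1/24 = -1/24
S = 1/24
C² = P²·S² = 1/12 ; C = +0.288675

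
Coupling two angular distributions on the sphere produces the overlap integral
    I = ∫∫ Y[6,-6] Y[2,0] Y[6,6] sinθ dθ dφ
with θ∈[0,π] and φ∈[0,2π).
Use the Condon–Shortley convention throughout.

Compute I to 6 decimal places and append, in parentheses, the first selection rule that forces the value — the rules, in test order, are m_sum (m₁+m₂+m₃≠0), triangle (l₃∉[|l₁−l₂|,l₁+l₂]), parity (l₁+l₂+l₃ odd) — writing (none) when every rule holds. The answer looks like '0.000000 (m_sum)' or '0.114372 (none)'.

Rules hold: Σm=0, L=14 even, 4≤6≤8.
N = 13·5·13 = 845
Δ = 2!·10!·2!/15! = 1/90090
Racah Σ t=0..2: t=0:+1/69120 t=1:−1/14400 t=2:+1/69120 = -7/172800
⇒ 3j(6 2 6; 0 0 0)² = 14/715, sgn -1
Racah Σ t=2..2: t=2:+1/14515200 = 1/14515200
⇒ 3j(6 2 6; -6 0 6)² = 22/455, sgn +1
4πI² = N·(3j₀)²·(3jₘ)² = 4/5
I = -1·√(0.8/4π) = -0.25231325
No selection rule forces the value: the integral is nonzero (none).

-0.252313 (none)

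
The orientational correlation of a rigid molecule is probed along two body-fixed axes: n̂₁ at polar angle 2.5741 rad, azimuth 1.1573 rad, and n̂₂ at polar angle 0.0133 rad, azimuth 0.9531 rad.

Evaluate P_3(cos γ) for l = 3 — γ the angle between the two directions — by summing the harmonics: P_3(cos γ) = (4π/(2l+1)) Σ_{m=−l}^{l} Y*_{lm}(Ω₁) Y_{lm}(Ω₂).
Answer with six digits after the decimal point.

Addition theorem: P_3(cos γ) = (4π/7) Σ_m Y*_{lm}(Ω₁) Y_{lm}(Ω₂), m = −3…3:
  [-3]  conj(Y_{3,-3})(Ω₁) = (-0.061294, -0.021016) ; Y_{3,-3}(Ω₂) = (-0.000001, -0.000000) ; Δ = (0.000000, 0.000000)
  [-2]  conj(Y_{3,-2})(Ω₁) = (0.168592, -0.183235) ; Y_{3,-2}(Ω₂) = (-0.000059, -0.000171) ; Δ = (-0.000041, -0.000018)
  [-1]  conj(Y_{3,-1})(Ω₁) = (0.178368, 0.406495) ; Y_{3,-1}(Ω₂) = (0.009955, -0.014013) ; Δ = (0.007472, 0.001547)
  [+0]  conj(Y_{3,0})(Ω₁) = (-0.174763, -0.000000) ; Y_{3,0}(Ω₂) = (0.745957, 0.000000) ; Δ = (-0.130366, -0.000000)
  [+1]  conj(Y_{3,1})(Ω₁) = (-0.178368, 0.406495) ; Y_{3,1}(Ω₂) = (-0.009955, -0.014013) ; Δ = (0.007472, -0.001547)
  [+2]  conj(Y_{3,2})(Ω₁) = (0.168592, 0.183235) ; Y_{3,2}(Ω₂) = (-0.000059, 0.000171) ; Δ = (-0.000041, 0.000018)
  [+3]  conj(Y_{3,3})(Ω₁) = (0.061294, -0.021016) ; Y_{3,3}(Ω₂) = (0.000001, -0.000000) ; Δ = (0.000000, -0.000000)
Σ over m = (-0.115505, 0.000000); ×(4π/7) → (-0.207353, 0.000000). Real part: -0.207353

-0.207353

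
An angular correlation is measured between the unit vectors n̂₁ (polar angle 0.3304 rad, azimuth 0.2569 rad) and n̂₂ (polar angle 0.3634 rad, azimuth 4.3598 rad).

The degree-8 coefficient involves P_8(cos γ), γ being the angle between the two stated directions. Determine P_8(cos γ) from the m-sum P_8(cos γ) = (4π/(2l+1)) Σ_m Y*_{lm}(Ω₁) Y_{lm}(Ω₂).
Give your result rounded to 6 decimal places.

Summing Y*_{l m}(θ₁,φ₁)·Y_{l m}(θ₂,φ₂) over m ∈ [−8, 8]; prefactor 4π/(2·8+1) = 0.739198:
  m=-8: Y*=-0.000029+0.000056i  Y=-0.000125+0.000041i  product +0.000000-0.000000i
  m=-7: Y*=-0.000166+0.000719i  Y=+0.000862+0.001080i  product -0.000001+0.000000i
  m=-6: Y*=+0.000160+0.005449i  Y=+0.004762-0.007860i  product +0.000044+0.000025i
  m=-5: Y*=+0.008135+0.027634i  Y=-0.042778-0.008322i  product -0.000118-0.001250i
  m=-4: Y*=+0.057670+0.095515i  Y=+0.024068+0.148723i  product -0.012817+0.010876i
  m=-3: Y*=+0.221806+0.215380i  Y=+0.321136-0.180910i  product +0.110194+0.029039i
  m=-2: Y*=+0.487154+0.274929i  Y=-0.435710-0.370867i  product -0.110296-0.300459i
  m=-1: Y*=+0.463811+0.121845i  Y=-0.124811+0.339191i  product -0.099217+0.142113i
  m=+0: Y*=-0.221993-0.000000i  Y=-0.340163+0.000000i  product +0.075514+0.000000i
  m=+1: Y*=-0.463811+0.121845i  Y=+0.124811+0.339191i  product -0.099217-0.142113i
  m=+2: Y*=+0.487154-0.274929i  Y=-0.435710+0.370867i  product -0.110296+0.300459i
  m=+3: Y*=-0.221806+0.215380i  Y=-0.321136-0.180910i  product +0.110194-0.029039i
  m=+4: Y*=+0.057670-0.095515i  Y=+0.024068-0.148723i  product -0.012817-0.010876i
  m=+5: Y*=-0.008135+0.027634i  Y=+0.042778-0.008322i  product -0.000118+0.001250i
  m=+6: Y*=+0.000160-0.005449i  Y=+0.004762+0.007860i  product +0.000044-0.000025i
  m=+7: Y*=+0.000166+0.000719i  Y=-0.000862+0.001080i  product -0.000001-0.000000i
  m=+8: Y*=-0.000029-0.000056i  Y=-0.000125-0.000041i  product +0.000000+0.000000i
Total Σ_m = -0.148909+0.000000i. Multiply by 0.739198: -0.110073+0.000000i. P_8(cos γ) = -0.110073

-0.110073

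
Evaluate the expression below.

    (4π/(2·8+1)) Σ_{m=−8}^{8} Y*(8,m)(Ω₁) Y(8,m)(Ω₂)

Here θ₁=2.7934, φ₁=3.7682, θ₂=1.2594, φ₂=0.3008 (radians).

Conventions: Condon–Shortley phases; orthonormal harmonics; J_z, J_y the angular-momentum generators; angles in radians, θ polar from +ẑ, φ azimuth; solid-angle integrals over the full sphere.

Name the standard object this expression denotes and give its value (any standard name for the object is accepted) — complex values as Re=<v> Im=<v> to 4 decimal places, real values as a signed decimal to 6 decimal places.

Legendre polynomial (addition theorem), +0.201688

This sum is the spherical-harmonic addition theorem: it equals the Legendre polynomial P_l(cos γ) of the angle γ between the two directions.
Expand P_8 via completeness: Σ_{m} conj(Y_{8,m}) at Ω₁ times Y_{8,m} at Ω₂ —
  [-8]  conj(Y_{8,-8})(Ω₁) = (0.000028, -0.000090) ; Y_{8,-8}(Ω₂) = (-0.257723, -0.233062) ; Δ = (-0.000028, 0.000017)
  [-7]  conj(Y_{8,-7})(Ω₁) = (-0.000334, -0.000988) ; Y_{8,-7}(Ω₂) = (-0.228009, -0.384898) ; Δ = (-0.000304, 0.000354)
  [-6]  conj(Y_{8,-6})(Ω₁) = (-0.005931, -0.004217) ; Y_{8,-6}(Ω₂) = (-0.026501, -0.111175) ; Δ = (-0.000312, 0.000771)
  [-5]  conj(Y_{8,-5})(Ω₁) = (-0.036241, 0.000310) ; Y_{8,-5}(Ω₂) = (-0.020690, 0.309286) ; Δ = (0.000654, -0.011215)
  [-4]  conj(Y_{8,-4})(Ω₁) = (-0.106194, 0.078271) ; Y_{8,-4}(Ω₂) = (-0.086635, 0.224967) ; Δ = (-0.008408, -0.030671)
  [-3]  conj(Y_{8,-3})(Ω₁) = (-0.103897, 0.325437) ; Y_{8,-3}(Ω₂) = (0.129173, -0.163583) ; Δ = (0.039815, 0.059034)
  [-2]  conj(Y_{8,-2})(Ω₁) = (0.177776, 0.540833) ; Y_{8,-2}(Ω₂) = (0.230347, -0.158131) ; Δ = (0.126473, 0.096468)
  [-1]  conj(Y_{8,-1})(Ω₁) = (0.338690, 0.245188) ; Y_{8,-1}(Ω₂) = (-0.152240, 0.047227) ; Δ = (-0.063142, -0.021332)
  [+0]  conj(Y_{8,0})(Ω₁) = (-0.289830, -0.000000) ; Y_{8,0}(Ω₂) = (-0.287586, 0.000000) ; Δ = (0.083351, 0.000000)
  [+1]  conj(Y_{8,1})(Ω₁) = (-0.338690, 0.245188) ; Y_{8,1}(Ω₂) = (0.152240, 0.047227) ; Δ = (-0.063142, 0.021332)
  [+2]  conj(Y_{8,2})(Ω₁) = (0.177776, -0.540833) ; Y_{8,2}(Ω₂) = (0.230347, 0.158131) ; Δ = (0.126473, -0.096468)
  [+3]  conj(Y_{8,3})(Ω₁) = (0.103897, 0.325437) ; Y_{8,3}(Ω₂) = (-0.129173, -0.163583) ; Δ = (0.039815, -0.059034)
  [+4]  conj(Y_{8,4})(Ω₁) = (-0.106194, -0.078271) ; Y_{8,4}(Ω₂) = (-0.086635, -0.224967) ; Δ = (-0.008408, 0.030671)
  [+5]  conj(Y_{8,5})(Ω₁) = (0.036241, 0.000310) ; Y_{8,5}(Ω₂) = (0.020690, 0.309286) ; Δ = (0.000654, 0.011215)
  [+6]  conj(Y_{8,6})(Ω₁) = (-0.005931, 0.004217) ; Y_{8,6}(Ω₂) = (-0.026501, 0.111175) ; Δ = (-0.000312, -0.000771)
  [+7]  conj(Y_{8,7})(Ω₁) = (0.000334, -0.000988) ; Y_{8,7}(Ω₂) = (0.228009, -0.384898) ; Δ = (-0.000304, -0.000354)
  [+8]  conj(Y_{8,8})(Ω₁) = (0.000028, 0.000090) ; Y_{8,8}(Ω₂) = (-0.257723, 0.233062) ; Δ = (-0.000028, -0.000017)
Σ over m = (0.272847, -0.000000); ×(4π/17) → (0.201688, -0.000000). Real part: 0.201688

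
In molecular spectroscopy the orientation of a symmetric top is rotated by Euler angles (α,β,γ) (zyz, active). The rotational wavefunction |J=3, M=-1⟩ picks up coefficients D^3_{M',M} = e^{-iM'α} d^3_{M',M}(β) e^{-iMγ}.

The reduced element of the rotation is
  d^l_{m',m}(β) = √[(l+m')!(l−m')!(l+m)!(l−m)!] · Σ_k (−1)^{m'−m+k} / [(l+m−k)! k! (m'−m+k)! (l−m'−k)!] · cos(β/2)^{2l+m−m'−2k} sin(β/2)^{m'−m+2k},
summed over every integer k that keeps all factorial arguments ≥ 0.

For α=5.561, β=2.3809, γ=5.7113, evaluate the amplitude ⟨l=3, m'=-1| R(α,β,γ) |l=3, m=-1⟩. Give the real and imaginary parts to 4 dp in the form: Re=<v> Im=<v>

First d^3_{-1,-1}(β=2.3809), then the phase factors e^{-i(-1)α} and e^{-i(-1)γ}:
Half-angle: c=0.371242, s=0.928536. N=√(2·24·2·24)=48.000000
The bounds max(0,m−m')=0 and min(l+m,l−m')=2 give 3 terms
  k=0: (−1)^0·48.0000/(48)·0.3712^6·0.9285^0 = +0.002618
  k=1: (−1)^1·48.0000/(6)·0.3712^4·0.9285^2 = -0.131014
  k=2: (−1)^2·48.0000/(8)·0.3712^2·0.9285^4 = +0.614697
d^3_{-1,-1}(2.3809) = +0.002618 -0.131014 +0.614697 = +0.486301
Attach z-rotation phases: D = e^{-i(-1)(5.5610)}·(+0.486301)·e^{-i(-1)(5.7113)} = +0.132861-0.467800i

Re=0.1329 Im=-0.4678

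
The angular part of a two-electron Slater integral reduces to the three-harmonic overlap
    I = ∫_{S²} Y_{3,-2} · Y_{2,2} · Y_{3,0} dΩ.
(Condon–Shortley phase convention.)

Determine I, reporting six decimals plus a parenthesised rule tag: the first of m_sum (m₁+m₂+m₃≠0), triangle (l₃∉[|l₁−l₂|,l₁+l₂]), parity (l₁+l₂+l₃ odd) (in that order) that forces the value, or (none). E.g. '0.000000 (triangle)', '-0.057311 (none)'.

-0.188063 (none)

Checks pass: Σm=0; 8 even; l₃=3∈[1,5].
(2·3+1)(2·2+1)(2·3+1) = 245
Δ: 2! 4! 2! / 9! → 1/3780
sum: t=0:+1/24 t=1:−1/4 t=2:+1/24 = -1/6
3j²(3 2 3; 0 0 0) = Δ·Π!·Σ² = 4/105  (sign +1)
sum: t=2:+1/24 = 1/24
3j²(3 2 3; -2 2 0) = Δ·Π!·Σ² = 1/21  (sign -1)
combine: 4πI² = 245·4/105·1/21 = 4/9
take √, sign -1: I = -0.18806319
No selection rule forces the value: the integral is nonzero (none).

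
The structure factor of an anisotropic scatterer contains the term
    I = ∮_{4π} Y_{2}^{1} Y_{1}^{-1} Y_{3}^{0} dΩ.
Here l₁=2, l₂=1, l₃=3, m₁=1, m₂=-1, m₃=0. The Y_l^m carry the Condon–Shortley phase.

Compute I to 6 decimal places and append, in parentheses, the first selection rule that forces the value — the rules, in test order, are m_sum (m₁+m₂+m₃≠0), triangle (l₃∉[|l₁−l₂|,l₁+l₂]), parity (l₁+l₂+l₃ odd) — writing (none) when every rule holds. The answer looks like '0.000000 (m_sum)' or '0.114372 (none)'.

0.143048 (none)

Checks pass: Σm=0; 6 even; l₃=3∈[1,3].
(2·2+1)(2·1+1)(2·3+1) = 105
Δ: 0! 4! 2! / 7! → 1/105
sum: t=0:+1/4 = 1/4
3j²(2 1 3; 0 0 0) = Δ·Π!·Σ² = 3/35  (sign -1)
sum: t=0:+1/12 = 1/12
3j²(2 1 3; 1 -1 0) = Δ·Π!·Σ² = 1/35  (sign -1)
combine: 4πI² = 105·3/35·1/35 = 9/35
take √, sign +1: I = 0.14304817
No selection rule forces the value: the integral is nonzero (none).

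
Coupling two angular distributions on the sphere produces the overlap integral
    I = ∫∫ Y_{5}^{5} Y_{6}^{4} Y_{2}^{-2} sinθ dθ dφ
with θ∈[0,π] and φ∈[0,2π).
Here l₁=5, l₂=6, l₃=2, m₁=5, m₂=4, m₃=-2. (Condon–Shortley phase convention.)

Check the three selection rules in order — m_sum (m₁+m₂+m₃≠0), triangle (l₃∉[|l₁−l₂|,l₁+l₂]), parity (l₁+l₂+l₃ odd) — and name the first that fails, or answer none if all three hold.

m₁+m₂+m₃ = 5 + 4 − 2 = 7  ✗
triangle: |5−6|=1 ≤ l₃=2 ≤ 5+6=11
parity: l₁+l₂+l₃ = 13 is odd

m_sum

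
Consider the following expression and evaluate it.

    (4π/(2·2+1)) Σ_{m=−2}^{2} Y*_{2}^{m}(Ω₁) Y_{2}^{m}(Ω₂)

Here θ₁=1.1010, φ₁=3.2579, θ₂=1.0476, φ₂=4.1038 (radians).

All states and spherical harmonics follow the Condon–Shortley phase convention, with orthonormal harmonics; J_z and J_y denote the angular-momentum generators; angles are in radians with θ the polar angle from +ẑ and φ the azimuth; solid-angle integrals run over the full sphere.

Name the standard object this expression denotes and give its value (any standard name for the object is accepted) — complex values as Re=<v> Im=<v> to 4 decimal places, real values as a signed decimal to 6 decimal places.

Legendre polynomial (addition theorem), +0.317691

This sum is the spherical-harmonic addition theorem: it equals the Legendre polynomial P_l(cos γ) of the angle γ between the two directions.
Term-by-term m-sum for l=2 (normalisation 4π/5 = 2.513274):
  m=-2: (+0.298839+0.070796i) × (-0.100370-0.271907i) = -0.010745-0.088362i  (running Σ = -0.010745-0.088362i)
  m=-1: (-0.309739-0.036188i) × (-0.191161+0.274334i) = +0.069138-0.078054i  (running Σ = +0.058393-0.166416i)
  m=0: (-0.121481-0.000000i) × (-0.079178+0.000000i) = +0.009619+0.000000i  (running Σ = +0.068012-0.166416i)
  m=1: (+0.309739-0.036188i) × (+0.191161+0.274334i) = +0.069138+0.078054i  (running Σ = +0.137150-0.088362i)
  m=2: (+0.298839-0.070796i) × (-0.100370+0.271907i) = -0.010745+0.088362i  (running Σ = +0.126405+0.000000i)
Σ over m = +0.126405+0.000000i; ×(4π/5) → +0.317691+0.000000i. Real part: 0.317691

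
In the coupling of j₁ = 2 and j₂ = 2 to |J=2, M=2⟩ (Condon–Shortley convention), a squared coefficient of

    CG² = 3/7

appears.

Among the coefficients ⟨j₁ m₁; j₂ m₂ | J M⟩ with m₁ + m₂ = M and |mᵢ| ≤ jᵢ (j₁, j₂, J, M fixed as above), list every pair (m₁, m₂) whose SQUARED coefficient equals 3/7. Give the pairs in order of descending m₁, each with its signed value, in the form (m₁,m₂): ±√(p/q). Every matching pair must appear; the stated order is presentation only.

Admissible pairs with m₁+m₂ = M = 2: (0,2), (1,1), (2,0)
  (m₁,m₂)=(2,0): CG² = 2/7, CG = +√(2/7)
  (m₁,m₂)=(1,1): CG² = 3/7, CG = −√(3/7)   ← matches the target
  (m₁,m₂)=(0,2): CG² = 2/7, CG = +√(2/7)
Pairs with CG² = 3/7: (1,1): −√(3/7)

(1,1): −√(3/7)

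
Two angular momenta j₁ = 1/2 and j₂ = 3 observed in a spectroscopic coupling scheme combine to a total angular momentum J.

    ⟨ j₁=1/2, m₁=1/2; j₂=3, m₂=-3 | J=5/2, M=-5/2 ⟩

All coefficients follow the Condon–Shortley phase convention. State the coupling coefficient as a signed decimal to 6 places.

triangle: 1!×0!×5!/7! = 120/5040
(j±m)!: 1!×0!×0!×6!×0!×5! = 86400
prefactor² = (2J+1)×Δ×N² = 86400/7
  k=0: +1/(0!×1!×0!×0!×0!×5!) = 1/120
Σ = 1/120  ⇒  CG² = 86400/7×(1/120)² = 6/7
CG = +√(6/7) = +0.925820

+0.925820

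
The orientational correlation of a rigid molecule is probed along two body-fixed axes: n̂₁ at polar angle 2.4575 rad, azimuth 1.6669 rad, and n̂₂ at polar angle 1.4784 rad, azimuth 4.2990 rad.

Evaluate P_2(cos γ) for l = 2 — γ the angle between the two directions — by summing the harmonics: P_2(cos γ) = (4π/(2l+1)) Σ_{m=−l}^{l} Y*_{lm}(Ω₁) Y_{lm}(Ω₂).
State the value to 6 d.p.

0.078194

Summing Y*_{l m}(θ₁,φ₁)·Y_{l m}(θ₂,φ₂) over m ∈ [−2, 2]; prefactor 4π/(2·2+1) = 2.513274:
  m=-2: Y*=(-0.151432, -0.029470)  Y=(-0.259377, -0.281783)  product (0.030974, 0.050315)
  m=-1: Y*=(0.036307, -0.376627)  Y=(-0.028512, 0.064996)  product (0.023444, 0.013098)
  m=+0: Y*=(0.252894, -0.000000)  Y=(-0.307337, 0.000000)  product (-0.077724, 0.000000)
  m=+1: Y*=(-0.036307, -0.376627)  Y=(0.028512, 0.064996)  product (0.023444, -0.013098)
  m=+2: Y*=(-0.151432, 0.029470)  Y=(-0.259377, 0.281783)  product (0.030974, -0.050315)
Accumulated sum (0.031112, 0.000000); after 4π/(2l+1) scaling, (0.078194, 0.000000) ⇒ P_2 = 0.078194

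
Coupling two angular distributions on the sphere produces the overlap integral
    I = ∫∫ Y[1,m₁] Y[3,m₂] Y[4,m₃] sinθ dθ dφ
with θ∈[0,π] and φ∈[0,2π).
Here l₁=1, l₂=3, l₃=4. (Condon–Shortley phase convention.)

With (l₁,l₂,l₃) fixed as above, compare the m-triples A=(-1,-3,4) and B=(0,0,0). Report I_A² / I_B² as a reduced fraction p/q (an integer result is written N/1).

7/4

l's match ⇒ only the (l;m) 3-j factors differ between A and B.
A: triangle coeff Δ(1,3,4) = 1/252; Σ_t [0,0]: t=0:+1/1440 = 1/1440; (3j)²=1/9 [(1 3 4; -1 -3 4)], sign=+1
B: triangle coeff Δ(1,3,4) = 1/252; Σ_t [0,0]: t=0:+1/36 = 1/36; (3j)²=4/63 [(1 3 4; 0 0 0)], sign=+1
I_A²/I_B² = (1/9)/(4/63) = 7/4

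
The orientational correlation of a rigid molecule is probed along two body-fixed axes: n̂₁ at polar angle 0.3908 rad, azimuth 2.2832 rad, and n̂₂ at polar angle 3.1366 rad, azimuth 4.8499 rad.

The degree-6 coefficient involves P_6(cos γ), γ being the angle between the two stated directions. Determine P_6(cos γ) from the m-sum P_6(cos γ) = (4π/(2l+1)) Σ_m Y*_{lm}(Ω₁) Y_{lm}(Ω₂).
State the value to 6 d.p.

Term-by-term m-sum for l=6 (normalisation 4π/13 = 0.966644):
  term(m=-6) = -0.00000 - 0.00000j   from Y*(Ω₁)=0.00063 + 0.00134j, Y(Ω₂)=-0.00000 + 0.00000j
  term(m=-5) = -0.00000 + 0.00000j   from Y*(Ω₁)=0.00507 - 0.01133j, Y(Ω₂)=-0.00000 - 0.00000j
  term(m=-4) = -0.00000 + 0.00000j   from Y*(Ω₁)=-0.06046 + 0.01817j, Y(Ω₂)=0.00000 - 0.00000j
  term(m=-3) = -0.00000 + 0.00000j   from Y*(Ω₁)=0.17990 + 0.11440j, Y(Ω₂)=0.00000 + 0.00000j
  term(m=-2) = 0.00002 + 0.00005j   from Y*(Ω₁)=-0.06689 - 0.45494j, Y(Ω₂)=-0.00013 + 0.00004j
  term(m=-1) = 0.00695 + 0.00451j   from Y*(Ω₁)=-0.32921 + 0.38116j, Y(Ω₂)=-0.00226 - 0.01630j
  term(m=+0) = -0.07269 + 0.00000j   from Y*(Ω₁)=-0.07149 + 0.00000j, Y(Ω₂)=1.01684 + 0.00000j
  term(m=+1) = 0.00695 - 0.00451j   from Y*(Ω₁)=0.32921 + 0.38116j, Y(Ω₂)=0.00226 - 0.01630j
  term(m=+2) = 0.00002 - 0.00005j   from Y*(Ω₁)=-0.06689 + 0.45494j, Y(Ω₂)=-0.00013 - 0.00004j
  term(m=+3) = -0.00000 - 0.00000j   from Y*(Ω₁)=-0.17990 + 0.11440j, Y(Ω₂)=-0.00000 + 0.00000j
  term(m=+4) = -0.00000 - 0.00000j   from Y*(Ω₁)=-0.06046 - 0.01817j, Y(Ω₂)=0.00000 + 0.00000j
  term(m=+5) = -0.00000 - 0.00000j   from Y*(Ω₁)=-0.00507 - 0.01133j, Y(Ω₂)=0.00000 - 0.00000j
  term(m=+6) = -0.00000 + 0.00000j   from Y*(Ω₁)=0.00063 - 0.00134j, Y(Ω₂)=-0.00000 - 0.00000j
Accumulated sum -0.05873 + 0.00000j; after 4π/(2l+1) scaling, -0.05677 + 0.00000j ⇒ P_6 = -0.056773

-0.056773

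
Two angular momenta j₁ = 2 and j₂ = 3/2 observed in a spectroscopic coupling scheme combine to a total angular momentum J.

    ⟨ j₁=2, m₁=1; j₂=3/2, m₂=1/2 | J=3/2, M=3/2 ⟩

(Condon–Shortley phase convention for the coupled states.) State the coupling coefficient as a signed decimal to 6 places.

-0.632456

j₁+j₂−J=2  J+j₁−j₂=2  J−j₁+j₂=1  j₁+j₂+J+1=6
(j₁±m₁, j₂±m₂, J±M) = (3,1,2,1,3,0)
P² = 8/5
sum k=1..1:
  [1] −1/2 = -1/2
S = -1/2
C² = P²·S² = 2/5 ; C = -0.632456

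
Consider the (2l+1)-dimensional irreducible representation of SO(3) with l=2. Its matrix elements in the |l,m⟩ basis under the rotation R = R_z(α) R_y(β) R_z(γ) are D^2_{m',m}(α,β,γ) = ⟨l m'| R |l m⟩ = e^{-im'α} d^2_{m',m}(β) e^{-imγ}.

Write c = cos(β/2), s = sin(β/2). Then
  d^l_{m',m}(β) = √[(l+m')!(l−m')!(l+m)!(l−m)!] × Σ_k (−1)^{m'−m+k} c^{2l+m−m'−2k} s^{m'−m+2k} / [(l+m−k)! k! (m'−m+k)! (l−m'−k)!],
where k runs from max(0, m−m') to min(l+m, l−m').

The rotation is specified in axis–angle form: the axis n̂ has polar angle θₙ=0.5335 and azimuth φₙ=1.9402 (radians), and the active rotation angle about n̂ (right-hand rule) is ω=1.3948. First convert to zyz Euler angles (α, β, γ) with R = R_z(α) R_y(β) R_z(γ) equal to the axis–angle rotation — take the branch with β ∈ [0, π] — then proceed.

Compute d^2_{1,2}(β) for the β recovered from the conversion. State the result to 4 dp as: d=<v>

Axis–angle → zyz. n̂ = (sinθₙcosφₙ, sinθₙsinφₙ, cosθₙ) = (-0.183617, +0.474245, +0.861032), ω = 1.3948.
R = I cosω + sinω [n̂]ₓ + (1−cosω) n̂n̂ᵀ gives
  R = [+0.202901, -0.919564, +0.336500; +0.775899, +0.360618, +0.517625; -0.597337, +0.156064, +0.786659]
β = atan2(√(R₁₃²+R₂₃²), R₃₃) = 0.665418; α = atan2(R₂₃, R₁₃) mod 2π = 0.994361; γ = atan2(R₃₂, −R₃₁) mod 2π = 0.255553
d^2_{1,2}(β=0.6654) via the finite sum:
With c≡cos(β/2)=0.945161 and s≡sin(β/2)=0.326605, N=[6·1·24·1]^{1/2}=12.000000
k∈{1} keeps every argument non-negative
  k=1: (−1)^0·12.0000/(6)·0.9452^3·0.3266^1 = +0.551531
d^2_{1,2}(0.6654) = +0.551531

d=0.5515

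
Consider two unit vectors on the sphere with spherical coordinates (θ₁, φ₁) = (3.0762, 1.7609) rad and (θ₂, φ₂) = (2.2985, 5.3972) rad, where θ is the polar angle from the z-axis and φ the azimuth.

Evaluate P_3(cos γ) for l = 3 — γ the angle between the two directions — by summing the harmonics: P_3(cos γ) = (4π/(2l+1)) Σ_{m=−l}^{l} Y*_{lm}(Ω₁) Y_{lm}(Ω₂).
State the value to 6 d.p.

-0.333083

Summing Y*_{l m}(θ₁,φ₁)·Y_{l m}(θ₂,φ₂) over m ∈ [−3, 3]; prefactor 4π/(2·3+1) = 1.795196:
  [-3]  conj(Y_{3,-3})(Ω₁) = (0.000063, -0.000098) ; Y_{3,-3}(Ω₂) = (-0.153783, 0.080773) ; Δ = (-0.000002, 0.000020)
  [-2]  conj(Y_{3,-2})(Ω₁) = (0.004044, 0.001616) ; Y_{3,-2}(Ω₂) = (0.075736, -0.371379) ; Δ = (0.000906, -0.001379)
  [-1]  conj(Y_{3,-1})(Ω₁) = (-0.015877, 0.082510) ; Y_{3,-1}(Ω₂) = (0.185027, 0.226568) ; Δ = (-0.021632, 0.011669)
  [+0]  conj(Y_{3,0})(Ω₁) = (-0.736807, -0.000000) ; Y_{3,0}(Ω₂) = (0.195556, 0.000000) ; Δ = (-0.144087, -0.000000)
  [+1]  conj(Y_{3,1})(Ω₁) = (0.015877, 0.082510) ; Y_{3,1}(Ω₂) = (-0.185027, 0.226568) ; Δ = (-0.021632, -0.011669)
  [+2]  conj(Y_{3,2})(Ω₁) = (0.004044, -0.001616) ; Y_{3,2}(Ω₂) = (0.075736, 0.371379) ; Δ = (0.000906, 0.001379)
  [+3]  conj(Y_{3,3})(Ω₁) = (-0.000063, -0.000098) ; Y_{3,3}(Ω₂) = (0.153783, 0.080773) ; Δ = (-0.000002, -0.000020)
Total Σ_m = (-0.185541, 0.000000). Multiply by 1.795196: (-0.333083, 0.000000). P_3(cos γ) = -0.333083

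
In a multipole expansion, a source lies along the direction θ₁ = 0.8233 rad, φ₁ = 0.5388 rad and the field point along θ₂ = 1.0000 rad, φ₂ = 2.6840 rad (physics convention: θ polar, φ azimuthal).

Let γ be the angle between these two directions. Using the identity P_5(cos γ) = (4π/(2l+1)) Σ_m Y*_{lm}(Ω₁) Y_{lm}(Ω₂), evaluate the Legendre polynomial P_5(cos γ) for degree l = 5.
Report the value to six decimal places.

Term-by-term m-sum for l=5 (normalisation 4π/11 = 1.142397):
  m=-5: (-0.088774, 0.042620) × (0.128697, -0.147577) = (-0.005135, 0.018586)  (running Σ = (-0.005135, 0.018586))
  m=-4: (-0.159249, 0.240747) × (-0.102049, 0.384270) = (-0.076261, -0.085763)  (running Σ = (-0.081396, -0.067177))
  m=-3: (-0.019654, 0.430668) × (-0.065988, -0.328874) = (0.142933, -0.021955)  (running Σ = (0.061537, -0.089132))
  m=-2: (0.113365, 0.210911) × (-0.049101, -0.063843) = (0.007899, -0.017594)  (running Σ = (0.069436, -0.106726))
  m=-1: (-0.198580, -0.118711) × (0.313669, 0.154467) = (-0.043951, -0.067910)  (running Σ = (0.025484, -0.174636))
  m=0: (-0.309635, -0.000000) × (-0.004166, 0.000000) = (0.001290, 0.000000)  (running Σ = (0.026774, -0.174636))
  m=1: (0.198580, -0.118711) × (-0.313669, 0.154467) = (-0.043951, 0.067910)  (running Σ = (-0.017177, -0.106726))
  m=2: (0.113365, -0.210911) × (-0.049101, 0.063843) = (0.007899, 0.017594)  (running Σ = (-0.009278, -0.089132))
  m=3: (0.019654, 0.430668) × (0.065988, -0.328874) = (0.142933, 0.021955)  (running Σ = (0.133655, -0.067177))
  m=4: (-0.159249, -0.240747) × (-0.102049, -0.384270) = (-0.076261, 0.085763)  (running Σ = (0.057394, 0.018586))
  m=5: (0.088774, 0.042620) × (-0.128697, -0.147577) = (-0.005135, -0.018586)  (running Σ = (0.052259, 0.000000))
Total Σ_m = (0.052259, 0.000000). Multiply by 1.142397: (0.059700, 0.000000). P_5(cos γ) = 0.059700

0.059700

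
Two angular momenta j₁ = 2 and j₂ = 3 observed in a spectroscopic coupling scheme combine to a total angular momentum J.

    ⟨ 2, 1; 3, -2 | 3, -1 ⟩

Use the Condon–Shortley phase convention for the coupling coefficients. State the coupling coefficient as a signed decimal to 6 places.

+√(1/4) ≈ +0.500000

√[7·2!2!4!/9! · 3!1!1!5!2!4!] = √(64)
  +(−1)^0/∏(0,2,1,1,1,3)! = 1/12  (running 1/12)
  +(−1)^1/∏(1,1,0,0,2,4)! = -1/48  (running 1/16)
⟨..|..⟩ = √(64)·(1/16) = +0.500000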